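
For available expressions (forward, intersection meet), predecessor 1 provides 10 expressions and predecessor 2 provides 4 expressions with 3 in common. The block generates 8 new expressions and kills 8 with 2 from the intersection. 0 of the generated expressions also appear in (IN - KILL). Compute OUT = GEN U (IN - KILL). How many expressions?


IN = intersection of predecessors = 3
IN - KILL = 3 - 2 = 1
|OUT| = |GEN| + |IN - KILL| - |GEN ∩ (IN - KILL)| = 8 + 1 - 0 = 9

9


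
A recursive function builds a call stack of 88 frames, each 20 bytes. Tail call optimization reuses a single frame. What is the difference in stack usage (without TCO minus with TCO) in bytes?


Without TCO: 88 * 20 = 1760 bytes
With TCO: reuse 1 frame = 20 bytes
Savings = 1760 - 20 = 1740

1740


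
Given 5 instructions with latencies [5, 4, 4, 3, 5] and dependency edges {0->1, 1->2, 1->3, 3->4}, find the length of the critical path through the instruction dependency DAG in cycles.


Compute longest path through dependency graph: dist(Ik) = max over predecessors of dist + latency(Ik).
dist(I0) = latency 5 = 5
dist(I1) = dist(I0) + 4 = 5 + 4 = 9
dist(I2) = dist(I1) + 4 = 9 + 4 = 13
dist(I3) = dist(I1) + 3 = 9 + 3 = 12
dist(I4) = dist(I3) + 5 = 12 + 5 = 17
Critical path = max dist = 17

17


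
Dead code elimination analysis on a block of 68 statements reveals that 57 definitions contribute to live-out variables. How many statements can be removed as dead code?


Dead code = total statements - live definitions
= 68 - 57 = 11

11


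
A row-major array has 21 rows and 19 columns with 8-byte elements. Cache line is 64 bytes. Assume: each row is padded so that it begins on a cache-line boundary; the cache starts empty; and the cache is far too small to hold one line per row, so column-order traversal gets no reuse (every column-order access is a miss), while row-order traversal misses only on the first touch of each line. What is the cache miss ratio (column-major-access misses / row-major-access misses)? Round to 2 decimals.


Each row occupies 19 * 8 = 152 bytes and starts on a line boundary, so it spans ceil(152 / 64) = 3 cache lines.
Row-major traversal misses (one per line touched): 21 * ceil(19 * 8 / 64) = 63
Column-major traversal misses (no reuse, every access misses): 21 * 19 = 399
Ratio = 399 / 63 = 6.33

6.33


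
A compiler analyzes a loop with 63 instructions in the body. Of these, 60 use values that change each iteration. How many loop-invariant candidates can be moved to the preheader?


Invariant candidates = total - loop-dependent
= 63 - 60 = 3

3


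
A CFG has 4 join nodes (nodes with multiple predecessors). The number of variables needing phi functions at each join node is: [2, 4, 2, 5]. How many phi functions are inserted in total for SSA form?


Total phi functions = sum of phi functions at each join node
= 2 + 4 + 2 + 5 = 13

13


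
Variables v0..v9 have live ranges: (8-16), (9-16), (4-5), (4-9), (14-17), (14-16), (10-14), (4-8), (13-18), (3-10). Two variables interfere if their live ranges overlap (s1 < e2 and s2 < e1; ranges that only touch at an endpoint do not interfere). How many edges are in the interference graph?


Check all pairs for overlapping intervals.
Two intervals (s1,e1) and (s2,e2) overlap if s1 < e2 and s2 < e1.
v0 (8-16) vs v1..v9: overlaps v1, v3, v4, v5, v6, v8, v9 -> 7
v1 (9-16) vs v2..v9: overlaps v4, v5, v6, v8, v9 -> 5
v2 (4-5) vs v3..v9: overlaps v3, v7, v9 -> 3
v3 (4-9) vs v4..v9: overlaps v7, v9 -> 2
v4 (14-17) vs v5..v9: overlaps v5, v8 -> 2
v5 (14-16) vs v6..v9: overlaps v8 -> 1
v6 (10-14) vs v7..v9: overlaps v8 -> 1
v7 (4-8) vs v8..v9: overlaps v9 -> 1
v8 (13-18) vs v9: overlaps none -> 0
Total overlapping pairs = 7 + 5 + 3 + 2 + 2 + 1 + 1 + 1 + 0 = 22

22


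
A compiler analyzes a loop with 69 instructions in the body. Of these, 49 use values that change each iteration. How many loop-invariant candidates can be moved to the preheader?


Invariant candidates = total - loop-dependent
= 69 - 49 = 20

20


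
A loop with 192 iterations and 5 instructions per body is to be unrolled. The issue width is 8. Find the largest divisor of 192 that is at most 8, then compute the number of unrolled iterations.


Largest divisor of 192 <= 8 is 8
New iterations = 192 / 8 = 24

24


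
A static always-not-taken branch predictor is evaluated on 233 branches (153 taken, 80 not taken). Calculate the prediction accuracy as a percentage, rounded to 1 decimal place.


Predictor: always-not-taken
Correct predictions = 80
Accuracy = 80 / 233 * 100 = 34.3%

34.3


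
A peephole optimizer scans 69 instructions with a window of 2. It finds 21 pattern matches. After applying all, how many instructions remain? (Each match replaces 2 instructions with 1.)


Each match removes 1 instructions.
Total removed = 21 * 1 = 21
Remaining = 69 - 21 = 48

48


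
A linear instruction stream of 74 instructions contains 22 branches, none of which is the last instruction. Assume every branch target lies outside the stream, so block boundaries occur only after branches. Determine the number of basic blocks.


With no in-sequence branch targets, the leaders are the first instruction plus the instruction after each branch.
Number of basic blocks = branches + 1
= 22 + 1 = 23

23


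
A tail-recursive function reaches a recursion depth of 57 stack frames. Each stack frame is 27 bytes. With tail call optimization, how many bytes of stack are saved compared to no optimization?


Without TCO: 57 * 27 = 1539 bytes
With TCO: reuse 1 frame = 27 bytes
Savings = 1539 - 27 = 1512

1512


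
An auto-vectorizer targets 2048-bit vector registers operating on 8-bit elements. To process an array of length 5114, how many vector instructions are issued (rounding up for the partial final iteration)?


Width = 2048 / 8 = 256 elements per vector op
Iterations = ceil(5114 / 256) = 20

20


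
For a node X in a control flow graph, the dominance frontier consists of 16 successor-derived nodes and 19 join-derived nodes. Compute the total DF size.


DF(X) = direct successor contributions + join point contributions
= 16 + 19 = 35

35


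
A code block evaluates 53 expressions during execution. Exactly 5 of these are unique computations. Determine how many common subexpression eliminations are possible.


CSE count = total expressions - unique expressions
= 53 - 5 = 48

48


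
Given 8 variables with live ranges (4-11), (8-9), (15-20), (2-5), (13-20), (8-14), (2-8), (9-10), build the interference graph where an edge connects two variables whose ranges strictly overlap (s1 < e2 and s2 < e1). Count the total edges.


Check all pairs for overlapping intervals.
Two intervals (s1,e1) and (s2,e2) overlap if s1 < e2 and s2 < e1.
v0 (4-11) vs v1..v7: overlaps v1, v3, v5, v6, v7 -> 5
v1 (8-9) vs v2..v7: overlaps v5 -> 1
v2 (15-20) vs v3..v7: overlaps v4 -> 1
v3 (2-5) vs v4..v7: overlaps v6 -> 1
v4 (13-20) vs v5..v7: overlaps v5 -> 1
v5 (8-14) vs v6..v7: overlaps v7 -> 1
v6 (2-8) vs v7: overlaps none -> 0
Total overlapping pairs = 5 + 1 + 1 + 1 + 1 + 1 + 0 = 10

10


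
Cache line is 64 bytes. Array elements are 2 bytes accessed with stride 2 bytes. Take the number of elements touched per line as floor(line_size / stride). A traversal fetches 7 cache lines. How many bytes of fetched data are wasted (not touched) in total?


Elements per line = floor(64 / 2) = 32
Bytes used per line = 32 * 2 = 64
Wasted per line = 64 - 64 = 0
Total wasted = 0 * 7 = 0

0


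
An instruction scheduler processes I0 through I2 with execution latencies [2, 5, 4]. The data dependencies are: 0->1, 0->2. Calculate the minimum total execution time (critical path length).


Compute longest path through dependency graph: dist(Ik) = max over predecessors of dist + latency(Ik).
dist(I0) = latency 2 = 2
dist(I1) = dist(I0) + 5 = 2 + 5 = 7
dist(I2) = dist(I0) + 4 = 2 + 4 = 6
Critical path = max dist = 7

7


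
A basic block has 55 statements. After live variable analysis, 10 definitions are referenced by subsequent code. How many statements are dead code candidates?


Dead code = total statements - live definitions
= 55 - 10 = 45

45


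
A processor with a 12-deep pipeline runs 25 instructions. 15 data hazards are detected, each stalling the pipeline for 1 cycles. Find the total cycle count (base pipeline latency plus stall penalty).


Base cycles = 12 + 25 - 1 = 36
Total stalls = 15 * 1 = 15
Total = 36 + 15 = 51

51


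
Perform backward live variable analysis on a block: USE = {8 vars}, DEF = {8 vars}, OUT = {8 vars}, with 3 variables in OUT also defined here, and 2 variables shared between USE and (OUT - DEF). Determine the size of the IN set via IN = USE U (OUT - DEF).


OUT - DEF: 8 - 3 = 5
|IN| = |USE| + |OUT - DEF| - |USE ∩ (OUT - DEF)| = 8 + 5 - 2 = 11

11


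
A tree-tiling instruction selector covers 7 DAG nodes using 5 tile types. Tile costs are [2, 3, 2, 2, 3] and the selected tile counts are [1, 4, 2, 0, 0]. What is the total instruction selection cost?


Total cost = sum(count_i * cost_i)
= 1*2 + 4*3 + 2*2 + 0*2 + 0*3
= 18

18


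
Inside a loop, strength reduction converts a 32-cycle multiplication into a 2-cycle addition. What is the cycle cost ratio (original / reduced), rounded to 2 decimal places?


Ratio = mult_cost / add_cost = 32 / 2 = 16.0

16.0


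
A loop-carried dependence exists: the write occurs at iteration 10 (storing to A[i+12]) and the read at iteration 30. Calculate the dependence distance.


Distance = read iteration - write iteration
= 30 - 10 = 20

20


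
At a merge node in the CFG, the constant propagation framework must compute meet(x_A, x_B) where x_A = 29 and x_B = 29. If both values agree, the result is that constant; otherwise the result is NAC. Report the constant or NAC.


Meet operation: if both paths give the same constant, result is that constant; if they differ, result is NAC (not-a-constant).
Path A: 29, Path B: 29 -> equal
Result: constant -> 29

29


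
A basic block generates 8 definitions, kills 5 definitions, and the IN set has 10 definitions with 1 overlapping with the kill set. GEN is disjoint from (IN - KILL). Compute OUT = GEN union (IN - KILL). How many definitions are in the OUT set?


IN - KILL: 10 - 1 = 9 surviving definitions
OUT = GEN + surviving = 8 + 9 = 17

17


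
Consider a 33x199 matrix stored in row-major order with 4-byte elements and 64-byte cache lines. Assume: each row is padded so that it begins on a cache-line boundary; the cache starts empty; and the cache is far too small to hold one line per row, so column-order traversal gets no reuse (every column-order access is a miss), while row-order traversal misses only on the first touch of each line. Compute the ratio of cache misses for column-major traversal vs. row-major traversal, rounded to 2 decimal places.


Each row occupies 199 * 4 = 796 bytes and starts on a line boundary, so it spans ceil(796 / 64) = 13 cache lines.
Row-major traversal misses (one per line touched): 33 * ceil(199 * 4 / 64) = 429
Column-major traversal misses (no reuse, every access misses): 33 * 199 = 6567
Ratio = 6567 / 429 = 15.31

15.31


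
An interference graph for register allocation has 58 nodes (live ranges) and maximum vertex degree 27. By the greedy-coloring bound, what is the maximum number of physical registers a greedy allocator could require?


Greedy coloring never needs more than (max_degree + 1) colors: when coloring a vertex, at most max_degree neighbors are already colored.
Upper bound = 27 + 1 = 28

28


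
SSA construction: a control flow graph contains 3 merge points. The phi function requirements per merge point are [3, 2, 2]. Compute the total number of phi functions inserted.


Total phi functions = sum of phi functions at each join node
= 3 + 2 + 2 = 7

7


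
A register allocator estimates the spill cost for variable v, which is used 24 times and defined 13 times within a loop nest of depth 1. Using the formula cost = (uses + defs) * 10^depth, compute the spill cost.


uses + defs = 24 + 13 = 37
10^1 = 10
Spill cost = 37 * 10 = 370

370


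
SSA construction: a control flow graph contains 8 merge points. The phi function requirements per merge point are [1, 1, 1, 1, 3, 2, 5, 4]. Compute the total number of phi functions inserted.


Total phi functions = sum of phi functions at each join node
= 1 + 1 + 1 + 1 + 3 + 2 + 5 + 4 = 18

18


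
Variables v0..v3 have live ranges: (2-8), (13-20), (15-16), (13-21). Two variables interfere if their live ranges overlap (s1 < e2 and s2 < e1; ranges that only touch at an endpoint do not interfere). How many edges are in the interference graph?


Check all pairs for overlapping intervals.
Two intervals (s1,e1) and (s2,e2) overlap if s1 < e2 and s2 < e1.
v0 (2-8) vs v1..v3: overlaps none -> 0
v1 (13-20) vs v2..v3: overlaps v2, v3 -> 2
v2 (15-16) vs v3: overlaps v3 -> 1
Total overlapping pairs = 0 + 2 + 1 = 3

3


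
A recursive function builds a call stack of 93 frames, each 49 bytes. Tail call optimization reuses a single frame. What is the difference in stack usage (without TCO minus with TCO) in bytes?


Without TCO: 93 * 49 = 4557 bytes
With TCO: reuse 1 frame = 49 bytes
Savings = 4557 - 49 = 4508

4508


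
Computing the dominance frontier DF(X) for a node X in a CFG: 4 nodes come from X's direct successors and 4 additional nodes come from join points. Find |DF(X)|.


DF(X) = direct successor contributions + join point contributions
= 4 + 4 = 8

8


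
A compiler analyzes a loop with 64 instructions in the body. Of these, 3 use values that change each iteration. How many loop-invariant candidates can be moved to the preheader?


Invariant candidates = total - loop-dependent
= 64 - 3 = 61

61


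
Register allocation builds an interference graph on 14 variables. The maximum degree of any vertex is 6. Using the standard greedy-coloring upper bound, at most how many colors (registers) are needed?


Greedy coloring never needs more than (max_degree + 1) colors: when coloring a vertex, at most max_degree neighbors are already colored.
Upper bound = 6 + 1 = 7

7


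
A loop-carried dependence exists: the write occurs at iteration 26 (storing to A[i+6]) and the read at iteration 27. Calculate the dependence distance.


Distance = read iteration - write iteration
= 27 - 26 = 1

1


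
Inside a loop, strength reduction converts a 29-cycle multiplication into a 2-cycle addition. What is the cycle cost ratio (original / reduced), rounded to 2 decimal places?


Ratio = mult_cost / add_cost = 29 / 2 = 14.5

14.5


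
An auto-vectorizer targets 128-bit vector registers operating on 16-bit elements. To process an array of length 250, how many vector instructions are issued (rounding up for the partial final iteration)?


Width = 128 / 16 = 8 elements per vector op
Iterations = ceil(250 / 8) = 32

32


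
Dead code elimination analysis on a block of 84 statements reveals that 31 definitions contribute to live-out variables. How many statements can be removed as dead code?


Dead code = total statements - live definitions
= 84 - 31 = 53

53


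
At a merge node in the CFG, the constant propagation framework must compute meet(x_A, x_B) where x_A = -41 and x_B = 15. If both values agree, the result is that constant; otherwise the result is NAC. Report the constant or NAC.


Meet operation: if both paths give the same constant, result is that constant; if they differ, result is NAC (not-a-constant).
Path A: -41, Path B: 15 -> differ
Result: not-a-constant -> NAC

NAC


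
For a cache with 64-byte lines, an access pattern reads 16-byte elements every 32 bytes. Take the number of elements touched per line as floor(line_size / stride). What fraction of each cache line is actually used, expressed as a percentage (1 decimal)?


Elements per cache line = floor(64 / 32) = 2
Bytes used = 2 * 16 = 32
Utilization = 32 / 64 * 100 = 50.0%

50.0


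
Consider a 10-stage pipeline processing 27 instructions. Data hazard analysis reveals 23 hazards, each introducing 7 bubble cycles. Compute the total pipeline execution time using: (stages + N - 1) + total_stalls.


Base cycles = 10 + 27 - 1 = 36
Total stalls = 23 * 7 = 161
Total = 36 + 161 = 197

197


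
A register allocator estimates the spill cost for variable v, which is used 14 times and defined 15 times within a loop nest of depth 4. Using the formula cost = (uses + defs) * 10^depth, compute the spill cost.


uses + defs = 14 + 15 = 29
10^4 = 10000
Spill cost = 29 * 10000 = 290000

290000


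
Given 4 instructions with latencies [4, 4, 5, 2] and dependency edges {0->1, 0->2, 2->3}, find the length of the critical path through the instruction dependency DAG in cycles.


Compute longest path through dependency graph: dist(Ik) = max over predecessors of dist + latency(Ik).
dist(I0) = latency 4 = 4
dist(I1) = dist(I0) + 4 = 4 + 4 = 8
dist(I2) = dist(I0) + 5 = 4 + 5 = 9
dist(I3) = dist(I2) + 2 = 9 + 2 = 11
Critical path = max dist = 11

11


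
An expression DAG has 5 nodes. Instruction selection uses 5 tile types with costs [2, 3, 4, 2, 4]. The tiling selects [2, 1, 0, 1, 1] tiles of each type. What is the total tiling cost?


Total cost = sum(count_i * cost_i)
= 2*2 + 1*3 + 0*4 + 1*2 + 1*4
= 13

13


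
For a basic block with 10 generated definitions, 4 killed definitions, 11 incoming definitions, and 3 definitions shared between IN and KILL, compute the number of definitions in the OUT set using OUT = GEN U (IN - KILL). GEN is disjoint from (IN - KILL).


IN - KILL: 11 - 3 = 8 surviving definitions
OUT = GEN + surviving = 10 + 8 = 18

18


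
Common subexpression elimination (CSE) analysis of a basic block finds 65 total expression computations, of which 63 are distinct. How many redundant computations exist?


CSE count = total expressions - unique expressions
= 65 - 63 = 2

2


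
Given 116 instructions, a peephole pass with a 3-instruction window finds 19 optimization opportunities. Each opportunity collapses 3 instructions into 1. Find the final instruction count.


Each match removes 2 instructions.
Total removed = 19 * 2 = 38
Remaining = 116 - 38 = 78

78


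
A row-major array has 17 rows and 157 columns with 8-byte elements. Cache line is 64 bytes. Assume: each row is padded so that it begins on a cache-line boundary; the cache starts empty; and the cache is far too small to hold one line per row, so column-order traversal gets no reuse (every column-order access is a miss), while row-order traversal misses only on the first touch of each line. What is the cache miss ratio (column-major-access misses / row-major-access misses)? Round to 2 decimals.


Each row occupies 157 * 8 = 1256 bytes and starts on a line boundary, so it spans ceil(1256 / 64) = 20 cache lines.
Row-major traversal misses (one per line touched): 17 * ceil(157 * 8 / 64) = 340
Column-major traversal misses (no reuse, every access misses): 17 * 157 = 2669
Ratio = 2669 / 340 = 7.85

7.85


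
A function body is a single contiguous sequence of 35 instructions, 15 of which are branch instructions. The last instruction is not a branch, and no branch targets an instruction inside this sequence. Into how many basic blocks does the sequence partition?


With no in-sequence branch targets, the leaders are the first instruction plus the instruction after each branch.
Number of basic blocks = branches + 1
= 15 + 1 = 16

16


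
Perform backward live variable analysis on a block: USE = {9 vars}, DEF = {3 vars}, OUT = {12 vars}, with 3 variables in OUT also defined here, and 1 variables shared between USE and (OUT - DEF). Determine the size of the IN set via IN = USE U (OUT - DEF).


OUT - DEF: 12 - 3 = 9
|IN| = |USE| + |OUT - DEF| - |USE ∩ (OUT - DEF)| = 9 + 9 - 1 = 17

17


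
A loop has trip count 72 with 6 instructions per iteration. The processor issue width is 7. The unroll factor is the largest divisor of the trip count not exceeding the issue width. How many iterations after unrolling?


Largest divisor of 72 <= 7 is 6
New iterations = 72 / 6 = 12

12


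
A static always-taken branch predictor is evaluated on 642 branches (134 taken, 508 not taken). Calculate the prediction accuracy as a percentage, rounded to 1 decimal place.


Predictor: always-taken
Correct predictions = 134
Accuracy = 134 / 642 * 100 = 20.9%

20.9


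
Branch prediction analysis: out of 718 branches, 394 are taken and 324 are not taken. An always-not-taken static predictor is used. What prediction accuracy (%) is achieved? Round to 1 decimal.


Predictor: always-not-taken
Correct predictions = 324
Accuracy = 324 / 718 * 100 = 45.1%

45.1


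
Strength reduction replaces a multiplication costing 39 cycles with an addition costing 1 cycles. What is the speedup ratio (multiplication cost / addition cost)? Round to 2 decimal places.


Ratio = mult_cost / add_cost = 39 / 1 = 39.0

39.0


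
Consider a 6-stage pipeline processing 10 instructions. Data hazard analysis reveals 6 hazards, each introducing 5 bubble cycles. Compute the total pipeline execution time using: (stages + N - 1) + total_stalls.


Base cycles = 6 + 10 - 1 = 15
Total stalls = 6 * 5 = 30
Total = 15 + 30 = 45

45


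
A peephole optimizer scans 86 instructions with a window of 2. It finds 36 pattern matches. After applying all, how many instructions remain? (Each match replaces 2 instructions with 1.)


Each match removes 1 instructions.
Total removed = 36 * 1 = 36
Remaining = 86 - 36 = 50

50


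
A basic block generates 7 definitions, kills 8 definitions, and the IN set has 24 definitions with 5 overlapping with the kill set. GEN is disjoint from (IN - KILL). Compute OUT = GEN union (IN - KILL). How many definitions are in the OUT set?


IN - KILL: 24 - 5 = 19 surviving definitions
OUT = GEN + surviving = 7 + 19 = 26

26


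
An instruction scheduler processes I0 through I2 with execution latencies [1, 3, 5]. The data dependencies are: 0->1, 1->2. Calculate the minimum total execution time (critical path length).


Compute longest path through dependency graph: dist(Ik) = max over predecessors of dist + latency(Ik).
dist(I0) = latency 1 = 1
dist(I1) = dist(I0) + 3 = 1 + 3 = 4
dist(I2) = dist(I1) + 5 = 4 + 5 = 9
Critical path = max dist = 9

9


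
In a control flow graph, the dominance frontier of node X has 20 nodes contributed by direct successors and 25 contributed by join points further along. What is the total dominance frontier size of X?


DF(X) = direct successor contributions + join point contributions
= 20 + 25 = 45

45


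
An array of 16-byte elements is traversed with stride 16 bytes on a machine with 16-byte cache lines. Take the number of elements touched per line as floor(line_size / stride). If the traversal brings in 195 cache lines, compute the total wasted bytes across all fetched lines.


Elements per line = floor(16 / 16) = 1
Bytes used per line = 1 * 16 = 16
Wasted per line = 16 - 16 = 0
Total wasted = 0 * 195 = 0

0


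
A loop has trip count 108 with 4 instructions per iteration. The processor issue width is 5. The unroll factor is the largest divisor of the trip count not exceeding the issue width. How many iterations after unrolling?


Largest divisor of 108 <= 5 is 4
New iterations = 108 / 4 = 27

27


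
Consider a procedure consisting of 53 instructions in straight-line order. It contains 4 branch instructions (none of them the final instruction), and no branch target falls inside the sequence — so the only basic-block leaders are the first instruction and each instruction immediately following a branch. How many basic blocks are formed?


With no in-sequence branch targets, the leaders are the first instruction plus the instruction after each branch.
Number of basic blocks = branches + 1
= 4 + 1 = 5

5


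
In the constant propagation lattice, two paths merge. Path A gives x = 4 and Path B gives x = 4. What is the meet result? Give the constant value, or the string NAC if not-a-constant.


Meet operation: if both paths give the same constant, result is that constant; if they differ, result is NAC (not-a-constant).
Path A: 4, Path B: 4 -> equal
Result: constant -> 4

4


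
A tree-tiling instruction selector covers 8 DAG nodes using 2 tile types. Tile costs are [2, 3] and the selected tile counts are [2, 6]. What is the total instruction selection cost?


Total cost = sum(count_i * cost_i)
= 2*2 + 6*3
= 22

22


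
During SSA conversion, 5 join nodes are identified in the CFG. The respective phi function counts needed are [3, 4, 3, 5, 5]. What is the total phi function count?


Total phi functions = sum of phi functions at each join node
= 3 + 4 + 3 + 5 + 5 = 20

20


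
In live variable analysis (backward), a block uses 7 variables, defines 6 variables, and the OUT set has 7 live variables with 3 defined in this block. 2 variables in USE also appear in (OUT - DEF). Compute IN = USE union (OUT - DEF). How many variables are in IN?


OUT - DEF: 7 - 3 = 4
|IN| = |USE| + |OUT - DEF| - |USE ∩ (OUT - DEF)| = 7 + 4 - 2 = 9

9


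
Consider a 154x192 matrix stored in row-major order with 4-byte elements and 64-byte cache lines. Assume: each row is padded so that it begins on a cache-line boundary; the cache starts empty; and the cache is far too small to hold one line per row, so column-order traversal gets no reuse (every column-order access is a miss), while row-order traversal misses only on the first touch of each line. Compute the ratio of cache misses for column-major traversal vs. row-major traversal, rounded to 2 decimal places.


Each row occupies 192 * 4 = 768 bytes and starts on a line boundary, so it spans ceil(768 / 64) = 12 cache lines.
Row-major traversal misses (one per line touched): 154 * ceil(192 * 4 / 64) = 1848
Column-major traversal misses (no reuse, every access misses): 154 * 192 = 29568
Ratio = 29568 / 1848 = 16.0

16.0


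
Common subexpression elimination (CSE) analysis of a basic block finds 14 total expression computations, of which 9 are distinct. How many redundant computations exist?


CSE count = total expressions - unique expressions
= 14 - 9 = 5

5


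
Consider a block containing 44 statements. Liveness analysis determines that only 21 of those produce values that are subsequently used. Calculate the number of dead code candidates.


Dead code = total statements - live definitions
= 44 - 21 = 23

23


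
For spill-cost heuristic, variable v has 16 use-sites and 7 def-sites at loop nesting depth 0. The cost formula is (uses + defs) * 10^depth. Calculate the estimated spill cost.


uses + defs = 16 + 7 = 23
10^0 = 1
Spill cost = 23 * 1 = 23

23


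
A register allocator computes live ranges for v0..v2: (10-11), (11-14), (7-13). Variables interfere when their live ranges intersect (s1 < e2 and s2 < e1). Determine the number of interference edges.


Check all pairs for overlapping intervals.
Two intervals (s1,e1) and (s2,e2) overlap if s1 < e2 and s2 < e1.
v0 (10-11) vs v1..v2: overlaps v2 -> 1
v1 (11-14) vs v2: overlaps v2 -> 1
Total overlapping pairs = 1 + 1 = 2

2


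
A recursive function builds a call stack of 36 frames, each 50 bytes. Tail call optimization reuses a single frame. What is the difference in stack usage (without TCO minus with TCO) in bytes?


Without TCO: 36 * 50 = 1800 bytes
With TCO: reuse 1 frame = 50 bytes
Savings = 1800 - 50 = 1750

1750


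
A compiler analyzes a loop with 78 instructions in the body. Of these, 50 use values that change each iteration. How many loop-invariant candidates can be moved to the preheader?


Invariant candidates = total - loop-dependent
= 78 - 50 = 28

28


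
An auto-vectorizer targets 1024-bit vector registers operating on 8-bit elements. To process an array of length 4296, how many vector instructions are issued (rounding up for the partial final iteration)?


Width = 1024 / 8 = 128 elements per vector op
Iterations = ceil(4296 / 128) = 34

34


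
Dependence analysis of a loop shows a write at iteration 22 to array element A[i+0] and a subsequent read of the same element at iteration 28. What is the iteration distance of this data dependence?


Distance = read iteration - write iteration
= 28 - 22 = 6

6


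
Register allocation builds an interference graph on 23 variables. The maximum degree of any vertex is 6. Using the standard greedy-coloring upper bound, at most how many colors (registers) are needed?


Greedy coloring never needs more than (max_degree + 1) colors: when coloring a vertex, at most max_degree neighbors are already colored.
Upper bound = 6 + 1 = 7

7


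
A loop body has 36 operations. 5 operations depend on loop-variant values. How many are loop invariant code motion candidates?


Invariant candidates = total - loop-dependent
= 36 - 5 = 31

31


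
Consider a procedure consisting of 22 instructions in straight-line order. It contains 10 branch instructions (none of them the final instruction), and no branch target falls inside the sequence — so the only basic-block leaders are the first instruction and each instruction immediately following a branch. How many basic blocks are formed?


With no in-sequence branch targets, the leaders are the first instruction plus the instruction after each branch.
Number of basic blocks = branches + 1
= 10 + 1 = 11

11


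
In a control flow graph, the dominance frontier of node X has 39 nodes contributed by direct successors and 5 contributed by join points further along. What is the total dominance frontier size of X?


DF(X) = direct successor contributions + join point contributions
= 39 + 5 = 44

44


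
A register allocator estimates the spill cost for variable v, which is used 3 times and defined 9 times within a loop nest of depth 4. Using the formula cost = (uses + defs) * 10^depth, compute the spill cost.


uses + defs = 3 + 9 = 12
10^4 = 10000
Spill cost = 12 * 10000 = 120000

120000


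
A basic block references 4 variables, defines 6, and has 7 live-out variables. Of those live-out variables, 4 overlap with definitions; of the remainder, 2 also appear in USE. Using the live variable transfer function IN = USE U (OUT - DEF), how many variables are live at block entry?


OUT - DEF: 7 - 4 = 3
|IN| = |USE| + |OUT - DEF| - |USE ∩ (OUT - DEF)| = 4 + 3 - 2 = 5

5


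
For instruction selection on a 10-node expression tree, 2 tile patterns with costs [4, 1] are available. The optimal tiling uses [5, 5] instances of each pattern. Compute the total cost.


Total cost = sum(count_i * cost_i)
= 5*4 + 5*1
= 25

25


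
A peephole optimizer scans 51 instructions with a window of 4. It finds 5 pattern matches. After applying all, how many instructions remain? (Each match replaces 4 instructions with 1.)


Each match removes 3 instructions.
Total removed = 5 * 3 = 15
Remaining = 51 - 15 = 36

36


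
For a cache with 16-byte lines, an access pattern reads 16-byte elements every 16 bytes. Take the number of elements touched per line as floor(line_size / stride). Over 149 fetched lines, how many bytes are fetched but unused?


Elements per line = floor(16 / 16) = 1
Bytes used per line = 1 * 16 = 16
Wasted per line = 16 - 16 = 0
Total wasted = 0 * 149 = 0

0


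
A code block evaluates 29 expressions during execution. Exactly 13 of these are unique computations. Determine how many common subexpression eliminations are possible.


CSE count = total expressions - unique expressions
= 29 - 13 = 16

16


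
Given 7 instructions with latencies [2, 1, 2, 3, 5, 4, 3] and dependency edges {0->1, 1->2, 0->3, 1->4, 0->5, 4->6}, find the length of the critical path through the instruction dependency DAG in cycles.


Compute longest path through dependency graph: dist(Ik) = max over predecessors of dist + latency(Ik).
dist(I0) = latency 2 = 2
dist(I1) = dist(I0) + 1 = 2 + 1 = 3
dist(I2) = dist(I1) + 2 = 3 + 2 = 5
dist(I3) = dist(I0) + 3 = 2 + 3 = 5
dist(I4) = dist(I1) + 5 = 3 + 5 = 8
dist(I5) = dist(I0) + 4 = 2 + 4 = 6
dist(I6) = dist(I4) + 3 = 8 + 3 = 11
Critical path = max dist = 11

11


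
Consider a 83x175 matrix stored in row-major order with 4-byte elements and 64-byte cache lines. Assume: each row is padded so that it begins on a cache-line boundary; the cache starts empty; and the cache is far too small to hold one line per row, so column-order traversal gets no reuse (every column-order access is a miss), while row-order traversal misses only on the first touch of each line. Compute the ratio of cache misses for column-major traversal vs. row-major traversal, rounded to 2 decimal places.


Each row occupies 175 * 4 = 700 bytes and starts on a line boundary, so it spans ceil(700 / 64) = 11 cache lines.
Row-major traversal misses (one per line touched): 83 * ceil(175 * 4 / 64) = 913
Column-major traversal misses (no reuse, every access misses): 83 * 175 = 14525
Ratio = 14525 / 913 = 15.91

15.91


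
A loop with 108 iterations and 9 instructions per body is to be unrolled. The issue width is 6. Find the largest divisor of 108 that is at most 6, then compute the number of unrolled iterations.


Largest divisor of 108 <= 6 is 6
New iterations = 108 / 6 = 18

18


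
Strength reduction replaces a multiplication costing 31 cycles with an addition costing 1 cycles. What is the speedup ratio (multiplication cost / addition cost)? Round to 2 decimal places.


Ratio = mult_cost / add_cost = 31 / 1 = 31.0

31.0


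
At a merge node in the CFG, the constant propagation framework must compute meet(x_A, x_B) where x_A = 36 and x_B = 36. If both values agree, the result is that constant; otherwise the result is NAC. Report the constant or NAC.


Meet operation: if both paths give the same constant, result is that constant; if they differ, result is NAC (not-a-constant).
Path A: 36, Path B: 36 -> equal
Result: constant -> 36

36


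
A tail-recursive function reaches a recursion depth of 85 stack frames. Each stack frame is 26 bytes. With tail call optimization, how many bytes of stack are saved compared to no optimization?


Without TCO: 85 * 26 = 2210 bytes
With TCO: reuse 1 frame = 26 bytes
Savings = 2210 - 26 = 2184

2184


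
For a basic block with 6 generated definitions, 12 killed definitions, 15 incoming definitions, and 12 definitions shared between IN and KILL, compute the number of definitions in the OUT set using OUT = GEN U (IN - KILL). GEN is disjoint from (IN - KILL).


IN - KILL: 15 - 12 = 3 surviving definitions
OUT = GEN + surviving = 6 + 3 = 9

9


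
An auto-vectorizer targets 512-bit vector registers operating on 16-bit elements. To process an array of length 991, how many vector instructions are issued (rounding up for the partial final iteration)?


Width = 512 / 16 = 32 elements per vector op
Iterations = ceil(991 / 32) = 31

31


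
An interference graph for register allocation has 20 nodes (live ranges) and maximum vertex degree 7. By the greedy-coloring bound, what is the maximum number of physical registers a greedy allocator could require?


Greedy coloring never needs more than (max_degree + 1) colors: when coloring a vertex, at most max_degree neighbors are already colored.
Upper bound = 7 + 1 = 8

8


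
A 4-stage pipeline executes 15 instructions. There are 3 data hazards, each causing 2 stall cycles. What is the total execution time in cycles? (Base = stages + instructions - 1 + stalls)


Base cycles = 4 + 15 - 1 = 18
Total stalls = 3 * 2 = 6
Total = 18 + 6 = 24

24


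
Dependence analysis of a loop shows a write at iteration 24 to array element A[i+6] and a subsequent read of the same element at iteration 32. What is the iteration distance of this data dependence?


Distance = read iteration - write iteration
= 32 - 24 = 8

8


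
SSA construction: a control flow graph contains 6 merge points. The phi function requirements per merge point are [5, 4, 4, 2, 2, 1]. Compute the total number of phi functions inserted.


Total phi functions = sum of phi functions at each join node
= 5 + 4 + 4 + 2 + 2 + 1 = 18

18


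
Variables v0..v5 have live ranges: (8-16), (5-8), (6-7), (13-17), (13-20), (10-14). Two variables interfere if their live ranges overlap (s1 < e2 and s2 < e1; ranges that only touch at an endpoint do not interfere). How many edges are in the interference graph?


Check all pairs for overlapping intervals.
Two intervals (s1,e1) and (s2,e2) overlap if s1 < e2 and s2 < e1.
v0 (8-16) vs v1..v5: overlaps v3, v4, v5 -> 3
v1 (5-8) vs v2..v5: overlaps v2 -> 1
v2 (6-7) vs v3..v5: overlaps none -> 0
v3 (13-17) vs v4..v5: overlaps v4, v5 -> 2
v4 (13-20) vs v5: overlaps v5 -> 1
Total overlapping pairs = 3 + 1 + 0 + 2 + 1 = 7

7


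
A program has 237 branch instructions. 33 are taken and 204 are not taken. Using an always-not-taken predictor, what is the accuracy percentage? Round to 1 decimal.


Predictor: always-not-taken
Correct predictions = 204
Accuracy = 204 / 237 * 100 = 86.1%

86.1


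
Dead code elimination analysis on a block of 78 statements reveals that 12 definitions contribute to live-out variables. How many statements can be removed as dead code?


Dead code = total statements - live definitions
= 78 - 12 = 66

66


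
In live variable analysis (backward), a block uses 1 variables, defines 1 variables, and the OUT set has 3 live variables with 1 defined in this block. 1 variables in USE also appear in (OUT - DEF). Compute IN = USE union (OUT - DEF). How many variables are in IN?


OUT - DEF: 3 - 1 = 2
|IN| = |USE| + |OUT - DEF| - |USE ∩ (OUT - DEF)| = 1 + 2 - 1 = 2

2


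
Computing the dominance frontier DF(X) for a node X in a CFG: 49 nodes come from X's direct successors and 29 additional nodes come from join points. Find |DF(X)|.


DF(X) = direct successor contributions + join point contributions
= 49 + 29 = 78

78


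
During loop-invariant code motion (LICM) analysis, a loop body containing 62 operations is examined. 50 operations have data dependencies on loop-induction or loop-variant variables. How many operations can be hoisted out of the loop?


Invariant candidates = total - loop-dependent
= 62 - 50 = 12

12


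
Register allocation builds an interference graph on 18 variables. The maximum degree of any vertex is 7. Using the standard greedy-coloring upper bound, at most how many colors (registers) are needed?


Greedy coloring never needs more than (max_degree + 1) colors: when coloring a vertex, at most max_degree neighbors are already colored.
Upper bound = 7 + 1 = 8

8


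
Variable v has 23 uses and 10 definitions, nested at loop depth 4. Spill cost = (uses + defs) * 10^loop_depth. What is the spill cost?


uses + defs = 23 + 10 = 33
10^4 = 10000
Spill cost = 33 * 10000 = 330000

330000


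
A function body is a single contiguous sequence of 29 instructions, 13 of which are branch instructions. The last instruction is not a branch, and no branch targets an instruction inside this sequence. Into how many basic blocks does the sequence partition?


With no in-sequence branch targets, the leaders are the first instruction plus the instruction after each branch.
Number of basic blocks = branches + 1
= 13 + 1 = 14

14


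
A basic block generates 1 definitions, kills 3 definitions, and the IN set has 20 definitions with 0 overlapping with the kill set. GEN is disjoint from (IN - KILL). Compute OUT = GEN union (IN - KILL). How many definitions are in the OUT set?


IN - KILL: 20 - 0 = 20 surviving definitions
OUT = GEN + surviving = 1 + 20 = 21

21


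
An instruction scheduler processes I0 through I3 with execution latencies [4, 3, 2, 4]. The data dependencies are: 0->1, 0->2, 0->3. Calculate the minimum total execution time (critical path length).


Compute longest path through dependency graph: dist(Ik) = max over predecessors of dist + latency(Ik).
dist(I0) = latency 4 = 4
dist(I1) = dist(I0) + 3 = 4 + 3 = 7
dist(I2) = dist(I0) + 2 = 4 + 2 = 6
dist(I3) = dist(I0) + 4 = 4 + 4 = 8
Critical path = max dist = 8

8
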